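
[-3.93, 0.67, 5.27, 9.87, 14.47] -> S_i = -3.93 + 4.60*i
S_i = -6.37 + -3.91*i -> [-6.37, -10.28, -14.19, -18.1, -22.01]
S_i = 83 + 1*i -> [83, 84, 85, 86, 87]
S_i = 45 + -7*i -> [45, 38, 31, 24, 17]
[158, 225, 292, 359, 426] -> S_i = 158 + 67*i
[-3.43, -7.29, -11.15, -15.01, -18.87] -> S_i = -3.43 + -3.86*i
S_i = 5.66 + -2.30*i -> [5.66, 3.36, 1.06, -1.24, -3.54]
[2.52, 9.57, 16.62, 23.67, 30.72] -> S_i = 2.52 + 7.05*i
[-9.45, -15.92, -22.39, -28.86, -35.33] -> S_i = -9.45 + -6.47*i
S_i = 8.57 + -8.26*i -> [8.57, 0.31, -7.95, -16.21, -24.47]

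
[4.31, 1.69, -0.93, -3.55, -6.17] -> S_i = 4.31 + -2.62*i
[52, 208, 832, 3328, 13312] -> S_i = 52*4^i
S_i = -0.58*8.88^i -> [-0.58, -5.15, -45.74, -406.13, -3606.45]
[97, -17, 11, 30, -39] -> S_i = Random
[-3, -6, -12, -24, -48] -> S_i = -3*2^i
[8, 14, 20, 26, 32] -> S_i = 8 + 6*i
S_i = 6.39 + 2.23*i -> [6.39, 8.62, 10.85, 13.08, 15.31]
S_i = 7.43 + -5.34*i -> [7.43, 2.09, -3.25, -8.59, -13.93]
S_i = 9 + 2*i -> [9, 11, 13, 15, 17]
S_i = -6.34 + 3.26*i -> [-6.34, -3.08, 0.18, 3.44, 6.7]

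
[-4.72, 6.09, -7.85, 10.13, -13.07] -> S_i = -4.72*(-1.29)^i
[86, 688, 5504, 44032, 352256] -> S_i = 86*8^i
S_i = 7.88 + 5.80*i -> [7.88, 13.68, 19.48, 25.28, 31.08]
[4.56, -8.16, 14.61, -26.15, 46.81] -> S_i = 4.56*(-1.79)^i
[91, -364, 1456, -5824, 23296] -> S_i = 91*-4^i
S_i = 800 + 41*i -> [800, 841, 882, 923, 964]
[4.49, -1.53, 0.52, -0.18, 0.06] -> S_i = 4.49*(-0.34)^i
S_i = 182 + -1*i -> [182, 181, 180, 179, 178]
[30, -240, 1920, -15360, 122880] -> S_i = 30*-8^i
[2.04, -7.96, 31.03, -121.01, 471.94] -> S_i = 2.04*(-3.90)^i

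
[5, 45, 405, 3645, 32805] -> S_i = 5*9^i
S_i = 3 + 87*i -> [3, 90, 177, 264, 351]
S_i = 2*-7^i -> [2, -14, 98, -686, 4802]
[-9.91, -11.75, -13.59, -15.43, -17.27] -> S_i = -9.91 + -1.84*i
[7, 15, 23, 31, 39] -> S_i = 7 + 8*i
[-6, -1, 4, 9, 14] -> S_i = -6 + 5*i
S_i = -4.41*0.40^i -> [-4.41, -1.76, -0.71, -0.28, -0.11]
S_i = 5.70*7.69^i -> [5.7, 43.83, 337.08, 2592.11, 19933.35]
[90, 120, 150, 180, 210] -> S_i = 90 + 30*i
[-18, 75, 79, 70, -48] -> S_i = Random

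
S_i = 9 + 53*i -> [9, 62, 115, 168, 221]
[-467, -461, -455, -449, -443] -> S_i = -467 + 6*i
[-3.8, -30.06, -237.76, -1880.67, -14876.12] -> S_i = -3.80*7.91^i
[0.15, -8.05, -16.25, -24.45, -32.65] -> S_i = 0.15 + -8.20*i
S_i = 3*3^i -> [3, 9, 27, 81, 243]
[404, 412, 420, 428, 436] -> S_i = 404 + 8*i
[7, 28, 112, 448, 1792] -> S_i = 7*4^i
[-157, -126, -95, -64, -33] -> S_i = -157 + 31*i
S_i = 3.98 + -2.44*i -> [3.98, 1.54, -0.9, -3.34, -5.78]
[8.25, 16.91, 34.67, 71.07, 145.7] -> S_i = 8.25*2.05^i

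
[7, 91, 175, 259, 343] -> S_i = 7 + 84*i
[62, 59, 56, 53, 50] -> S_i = 62 + -3*i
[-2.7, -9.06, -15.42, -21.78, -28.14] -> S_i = -2.70 + -6.36*i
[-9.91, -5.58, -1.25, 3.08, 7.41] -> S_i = -9.91 + 4.33*i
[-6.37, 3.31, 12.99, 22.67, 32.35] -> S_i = -6.37 + 9.68*i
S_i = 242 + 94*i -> [242, 336, 430, 524, 618]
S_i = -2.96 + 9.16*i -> [-2.96, 6.2, 15.36, 24.52, 33.68]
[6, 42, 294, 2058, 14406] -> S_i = 6*7^i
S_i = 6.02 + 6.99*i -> [6.02, 13.01, 20.0, 26.99, 33.98]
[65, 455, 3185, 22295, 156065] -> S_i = 65*7^i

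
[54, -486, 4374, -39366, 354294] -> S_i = 54*-9^i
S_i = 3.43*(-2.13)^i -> [3.43, -7.31, 15.56, -33.15, 70.6]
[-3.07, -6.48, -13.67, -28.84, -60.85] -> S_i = -3.07*2.11^i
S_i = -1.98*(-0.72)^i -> [-1.98, 1.43, -1.03, 0.74, -0.53]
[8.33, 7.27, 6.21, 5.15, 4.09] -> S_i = 8.33 + -1.06*i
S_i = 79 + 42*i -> [79, 121, 163, 205, 247]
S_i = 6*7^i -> [6, 42, 294, 2058, 14406]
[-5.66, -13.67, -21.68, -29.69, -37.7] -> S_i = -5.66 + -8.01*i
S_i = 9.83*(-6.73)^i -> [9.83, -66.16, 445.23, -2996.39, 20165.72]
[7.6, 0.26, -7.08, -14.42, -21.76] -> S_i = 7.60 + -7.34*i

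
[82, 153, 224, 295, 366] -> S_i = 82 + 71*i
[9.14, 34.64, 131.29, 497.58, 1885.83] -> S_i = 9.14*3.79^i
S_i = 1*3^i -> [1, 3, 9, 27, 81]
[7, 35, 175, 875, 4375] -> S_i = 7*5^i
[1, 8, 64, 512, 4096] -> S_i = 1*8^i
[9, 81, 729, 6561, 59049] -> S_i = 9*9^i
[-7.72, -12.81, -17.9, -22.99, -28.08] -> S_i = -7.72 + -5.09*i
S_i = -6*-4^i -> [-6, 24, -96, 384, -1536]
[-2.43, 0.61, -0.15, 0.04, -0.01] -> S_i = -2.43*(-0.25)^i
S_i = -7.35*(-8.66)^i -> [-7.35, 63.65, -551.22, 4773.54, -41338.9]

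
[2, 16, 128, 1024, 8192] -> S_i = 2*8^i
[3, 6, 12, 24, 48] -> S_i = 3*2^i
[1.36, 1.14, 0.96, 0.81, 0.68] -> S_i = 1.36*0.84^i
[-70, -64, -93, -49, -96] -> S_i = Random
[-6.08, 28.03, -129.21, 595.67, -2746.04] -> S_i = -6.08*(-4.61)^i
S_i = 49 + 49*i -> [49, 98, 147, 196, 245]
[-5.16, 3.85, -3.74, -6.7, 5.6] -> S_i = Random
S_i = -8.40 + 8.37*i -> [-8.4, -0.03, 8.34, 16.71, 25.08]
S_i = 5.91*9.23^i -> [5.91, 54.55, 503.49, 4647.21, 42893.78]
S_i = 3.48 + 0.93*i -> [3.48, 4.41, 5.34, 6.27, 7.2]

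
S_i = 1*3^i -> [1, 3, 9, 27, 81]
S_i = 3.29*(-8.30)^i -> [3.29, -27.31, 226.65, -1881.18, 15613.79]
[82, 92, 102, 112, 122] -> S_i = 82 + 10*i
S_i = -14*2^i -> [-14, -28, -56, -112, -224]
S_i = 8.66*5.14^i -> [8.66, 44.51, 228.79, 1176.0, 6044.64]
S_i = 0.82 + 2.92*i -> [0.82, 3.74, 6.66, 9.58, 12.5]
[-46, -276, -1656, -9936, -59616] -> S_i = -46*6^i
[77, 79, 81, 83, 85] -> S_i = 77 + 2*i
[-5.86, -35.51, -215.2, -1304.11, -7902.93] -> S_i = -5.86*6.06^i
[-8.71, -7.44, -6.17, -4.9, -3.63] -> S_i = -8.71 + 1.27*i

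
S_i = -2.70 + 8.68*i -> [-2.7, 5.98, 14.66, 23.34, 32.02]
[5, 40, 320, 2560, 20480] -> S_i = 5*8^i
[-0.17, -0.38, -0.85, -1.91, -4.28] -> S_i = -0.17*2.24^i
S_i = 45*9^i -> [45, 405, 3645, 32805, 295245]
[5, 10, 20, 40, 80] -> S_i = 5*2^i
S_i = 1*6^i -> [1, 6, 36, 216, 1296]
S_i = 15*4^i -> [15, 60, 240, 960, 3840]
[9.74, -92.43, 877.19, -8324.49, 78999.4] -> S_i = 9.74*(-9.49)^i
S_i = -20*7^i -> [-20, -140, -980, -6860, -48020]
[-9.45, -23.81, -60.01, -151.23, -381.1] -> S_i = -9.45*2.52^i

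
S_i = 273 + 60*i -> [273, 333, 393, 453, 513]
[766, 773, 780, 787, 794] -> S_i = 766 + 7*i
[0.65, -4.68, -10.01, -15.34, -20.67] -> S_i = 0.65 + -5.33*i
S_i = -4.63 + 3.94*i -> [-4.63, -0.69, 3.25, 7.19, 11.13]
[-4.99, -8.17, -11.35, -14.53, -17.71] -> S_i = -4.99 + -3.18*i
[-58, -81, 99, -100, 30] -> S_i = Random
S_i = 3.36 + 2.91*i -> [3.36, 6.27, 9.18, 12.09, 15.0]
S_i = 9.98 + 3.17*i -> [9.98, 13.15, 16.32, 19.49, 22.66]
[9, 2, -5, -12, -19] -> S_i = 9 + -7*i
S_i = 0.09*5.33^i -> [0.09, 0.48, 2.56, 13.63, 72.64]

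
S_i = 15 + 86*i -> [15, 101, 187, 273, 359]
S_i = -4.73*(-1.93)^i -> [-4.73, 9.13, -17.62, 34.0, -65.63]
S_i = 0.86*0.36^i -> [0.86, 0.31, 0.11, 0.04, 0.01]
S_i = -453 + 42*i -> [-453, -411, -369, -327, -285]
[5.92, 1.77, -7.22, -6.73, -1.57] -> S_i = Random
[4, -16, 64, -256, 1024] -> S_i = 4*-4^i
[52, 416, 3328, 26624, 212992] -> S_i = 52*8^i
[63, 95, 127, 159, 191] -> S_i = 63 + 32*i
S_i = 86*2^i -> [86, 172, 344, 688, 1376]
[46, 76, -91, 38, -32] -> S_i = Random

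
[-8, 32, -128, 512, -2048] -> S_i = -8*-4^i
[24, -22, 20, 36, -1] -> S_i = Random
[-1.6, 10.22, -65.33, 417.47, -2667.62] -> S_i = -1.60*(-6.39)^i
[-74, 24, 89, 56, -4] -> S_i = Random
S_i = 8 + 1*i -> [8, 9, 10, 11, 12]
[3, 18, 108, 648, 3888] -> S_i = 3*6^i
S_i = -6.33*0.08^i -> [-6.33, -0.51, -0.04, -0.0, -0.0]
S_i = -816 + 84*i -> [-816, -732, -648, -564, -480]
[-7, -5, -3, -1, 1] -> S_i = -7 + 2*i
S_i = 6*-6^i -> [6, -36, 216, -1296, 7776]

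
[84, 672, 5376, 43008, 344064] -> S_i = 84*8^i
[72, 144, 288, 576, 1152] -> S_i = 72*2^i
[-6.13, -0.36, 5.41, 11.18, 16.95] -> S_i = -6.13 + 5.77*i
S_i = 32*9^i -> [32, 288, 2592, 23328, 209952]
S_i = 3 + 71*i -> [3, 74, 145, 216, 287]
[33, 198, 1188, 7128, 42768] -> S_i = 33*6^i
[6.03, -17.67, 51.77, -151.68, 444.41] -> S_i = 6.03*(-2.93)^i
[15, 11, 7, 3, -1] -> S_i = 15 + -4*i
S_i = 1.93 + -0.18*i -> [1.93, 1.75, 1.57, 1.39, 1.21]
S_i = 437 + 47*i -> [437, 484, 531, 578, 625]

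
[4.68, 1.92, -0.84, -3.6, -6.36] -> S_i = 4.68 + -2.76*i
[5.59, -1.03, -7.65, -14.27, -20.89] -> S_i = 5.59 + -6.62*i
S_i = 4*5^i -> [4, 20, 100, 500, 2500]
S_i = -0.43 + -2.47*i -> [-0.43, -2.9, -5.37, -7.84, -10.31]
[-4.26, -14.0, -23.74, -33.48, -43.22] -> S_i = -4.26 + -9.74*i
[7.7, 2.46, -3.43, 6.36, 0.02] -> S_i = Random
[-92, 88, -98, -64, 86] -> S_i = Random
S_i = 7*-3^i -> [7, -21, 63, -189, 567]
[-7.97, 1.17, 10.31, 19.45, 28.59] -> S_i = -7.97 + 9.14*i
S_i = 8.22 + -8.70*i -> [8.22, -0.48, -9.18, -17.88, -26.58]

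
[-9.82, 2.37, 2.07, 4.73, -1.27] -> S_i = Random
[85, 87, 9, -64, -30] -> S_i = Random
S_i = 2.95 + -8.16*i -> [2.95, -5.21, -13.37, -21.53, -29.69]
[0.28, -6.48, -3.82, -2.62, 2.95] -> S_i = Random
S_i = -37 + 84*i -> [-37, 47, 131, 215, 299]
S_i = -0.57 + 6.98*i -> [-0.57, 6.41, 13.39, 20.37, 27.35]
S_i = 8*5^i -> [8, 40, 200, 1000, 5000]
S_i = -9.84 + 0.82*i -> [-9.84, -9.02, -8.2, -7.38, -6.56]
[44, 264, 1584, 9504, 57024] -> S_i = 44*6^i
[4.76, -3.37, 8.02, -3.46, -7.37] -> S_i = Random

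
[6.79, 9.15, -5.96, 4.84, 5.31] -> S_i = Random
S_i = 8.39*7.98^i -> [8.39, 66.95, 534.28, 4263.54, 34023.07]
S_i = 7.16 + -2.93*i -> [7.16, 4.23, 1.3, -1.63, -4.56]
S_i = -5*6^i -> [-5, -30, -180, -1080, -6480]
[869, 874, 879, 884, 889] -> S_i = 869 + 5*i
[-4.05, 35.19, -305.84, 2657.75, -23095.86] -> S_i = -4.05*(-8.69)^i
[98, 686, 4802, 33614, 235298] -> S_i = 98*7^i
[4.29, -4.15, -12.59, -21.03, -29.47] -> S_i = 4.29 + -8.44*i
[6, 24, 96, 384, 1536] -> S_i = 6*4^i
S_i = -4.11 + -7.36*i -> [-4.11, -11.47, -18.83, -26.19, -33.55]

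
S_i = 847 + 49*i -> [847, 896, 945, 994, 1043]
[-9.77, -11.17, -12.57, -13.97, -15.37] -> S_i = -9.77 + -1.40*i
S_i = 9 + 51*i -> [9, 60, 111, 162, 213]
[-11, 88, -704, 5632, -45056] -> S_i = -11*-8^i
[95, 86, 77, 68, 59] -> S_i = 95 + -9*i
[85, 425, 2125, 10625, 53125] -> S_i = 85*5^i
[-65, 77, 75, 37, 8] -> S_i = Random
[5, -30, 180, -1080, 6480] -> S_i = 5*-6^i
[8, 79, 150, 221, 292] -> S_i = 8 + 71*i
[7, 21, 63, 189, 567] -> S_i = 7*3^i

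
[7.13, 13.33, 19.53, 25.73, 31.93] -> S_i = 7.13 + 6.20*i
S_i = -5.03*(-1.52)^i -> [-5.03, 7.65, -11.62, 17.66, -26.85]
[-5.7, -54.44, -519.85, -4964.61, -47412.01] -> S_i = -5.70*9.55^i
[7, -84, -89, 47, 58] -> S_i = Random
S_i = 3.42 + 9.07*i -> [3.42, 12.49, 21.56, 30.63, 39.7]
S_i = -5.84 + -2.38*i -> [-5.84, -8.22, -10.6, -12.98, -15.36]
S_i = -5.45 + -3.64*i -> [-5.45, -9.09, -12.73, -16.37, -20.01]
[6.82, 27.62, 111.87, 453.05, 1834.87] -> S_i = 6.82*4.05^i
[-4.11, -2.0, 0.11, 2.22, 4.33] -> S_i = -4.11 + 2.11*i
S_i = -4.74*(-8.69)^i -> [-4.74, 41.19, -357.95, 3110.55, -27030.71]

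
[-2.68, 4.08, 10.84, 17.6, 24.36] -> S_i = -2.68 + 6.76*i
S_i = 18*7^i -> [18, 126, 882, 6174, 43218]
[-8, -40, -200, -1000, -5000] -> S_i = -8*5^i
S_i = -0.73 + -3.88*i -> [-0.73, -4.61, -8.49, -12.37, -16.25]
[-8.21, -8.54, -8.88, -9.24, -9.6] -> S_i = -8.21*1.04^i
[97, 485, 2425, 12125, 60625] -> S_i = 97*5^i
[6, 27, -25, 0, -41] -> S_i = Random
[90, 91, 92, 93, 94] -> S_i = 90 + 1*i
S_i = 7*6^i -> [7, 42, 252, 1512, 9072]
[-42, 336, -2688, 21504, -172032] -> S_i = -42*-8^i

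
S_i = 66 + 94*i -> [66, 160, 254, 348, 442]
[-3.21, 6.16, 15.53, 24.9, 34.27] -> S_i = -3.21 + 9.37*i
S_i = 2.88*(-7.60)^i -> [2.88, -21.89, 166.35, -1264.25, 9608.31]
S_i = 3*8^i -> [3, 24, 192, 1536, 12288]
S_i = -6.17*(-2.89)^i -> [-6.17, 17.83, -51.53, 148.93, -430.4]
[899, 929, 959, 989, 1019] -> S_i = 899 + 30*i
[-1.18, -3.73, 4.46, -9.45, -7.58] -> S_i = Random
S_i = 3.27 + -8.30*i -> [3.27, -5.03, -13.33, -21.63, -29.93]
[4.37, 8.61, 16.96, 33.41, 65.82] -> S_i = 4.37*1.97^i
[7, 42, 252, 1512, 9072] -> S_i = 7*6^i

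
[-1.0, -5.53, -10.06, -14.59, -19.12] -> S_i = -1.00 + -4.53*i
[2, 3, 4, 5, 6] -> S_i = 2 + 1*i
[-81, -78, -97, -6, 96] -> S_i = Random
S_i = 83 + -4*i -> [83, 79, 75, 71, 67]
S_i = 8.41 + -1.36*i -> [8.41, 7.05, 5.69, 4.33, 2.97]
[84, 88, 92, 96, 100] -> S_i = 84 + 4*i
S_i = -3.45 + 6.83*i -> [-3.45, 3.38, 10.21, 17.04, 23.87]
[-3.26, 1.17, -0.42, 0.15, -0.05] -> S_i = -3.26*(-0.36)^i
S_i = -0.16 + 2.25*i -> [-0.16, 2.09, 4.34, 6.59, 8.84]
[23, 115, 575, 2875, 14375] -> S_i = 23*5^i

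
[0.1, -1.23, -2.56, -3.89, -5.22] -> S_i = 0.10 + -1.33*i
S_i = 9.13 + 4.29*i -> [9.13, 13.42, 17.71, 22.0, 26.29]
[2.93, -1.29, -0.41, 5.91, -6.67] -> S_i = Random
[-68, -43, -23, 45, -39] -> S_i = Random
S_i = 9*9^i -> [9, 81, 729, 6561, 59049]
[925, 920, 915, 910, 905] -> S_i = 925 + -5*i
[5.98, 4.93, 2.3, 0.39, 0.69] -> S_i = Random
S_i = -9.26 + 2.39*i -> [-9.26, -6.87, -4.48, -2.09, 0.3]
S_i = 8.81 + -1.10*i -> [8.81, 7.71, 6.61, 5.51, 4.41]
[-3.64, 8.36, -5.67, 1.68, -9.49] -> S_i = Random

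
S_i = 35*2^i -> [35, 70, 140, 280, 560]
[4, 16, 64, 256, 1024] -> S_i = 4*4^i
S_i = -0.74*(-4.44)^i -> [-0.74, 3.29, -14.59, 64.77, -287.58]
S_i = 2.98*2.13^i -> [2.98, 6.35, 13.52, 28.8, 61.34]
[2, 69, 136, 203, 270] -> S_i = 2 + 67*i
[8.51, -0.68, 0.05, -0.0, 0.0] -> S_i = 8.51*(-0.08)^i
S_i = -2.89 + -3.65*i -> [-2.89, -6.54, -10.19, -13.84, -17.49]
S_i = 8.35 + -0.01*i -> [8.35, 8.34, 8.33, 8.32, 8.31]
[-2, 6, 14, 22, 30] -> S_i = -2 + 8*i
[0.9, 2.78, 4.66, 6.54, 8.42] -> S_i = 0.90 + 1.88*i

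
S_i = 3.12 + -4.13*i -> [3.12, -1.01, -5.14, -9.27, -13.4]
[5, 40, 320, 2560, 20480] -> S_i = 5*8^i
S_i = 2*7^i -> [2, 14, 98, 686, 4802]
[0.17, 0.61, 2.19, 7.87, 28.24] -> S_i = 0.17*3.59^i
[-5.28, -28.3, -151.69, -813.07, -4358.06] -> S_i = -5.28*5.36^i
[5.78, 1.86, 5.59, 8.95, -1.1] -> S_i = Random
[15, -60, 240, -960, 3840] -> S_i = 15*-4^i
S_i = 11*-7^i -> [11, -77, 539, -3773, 26411]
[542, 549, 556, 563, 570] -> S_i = 542 + 7*i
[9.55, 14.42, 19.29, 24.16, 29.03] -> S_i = 9.55 + 4.87*i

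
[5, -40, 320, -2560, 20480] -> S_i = 5*-8^i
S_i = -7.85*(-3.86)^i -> [-7.85, 30.3, -116.96, 451.47, -1742.68]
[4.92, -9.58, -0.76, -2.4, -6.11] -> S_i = Random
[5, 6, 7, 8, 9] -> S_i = 5 + 1*i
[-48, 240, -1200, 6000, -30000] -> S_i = -48*-5^i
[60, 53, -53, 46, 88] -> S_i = Random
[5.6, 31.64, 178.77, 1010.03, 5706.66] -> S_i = 5.60*5.65^i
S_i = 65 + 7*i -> [65, 72, 79, 86, 93]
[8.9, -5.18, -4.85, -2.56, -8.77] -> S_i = Random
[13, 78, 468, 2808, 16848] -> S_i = 13*6^i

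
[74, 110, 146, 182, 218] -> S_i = 74 + 36*i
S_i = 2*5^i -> [2, 10, 50, 250, 1250]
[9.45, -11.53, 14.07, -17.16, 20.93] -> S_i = 9.45*(-1.22)^i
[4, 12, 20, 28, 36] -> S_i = 4 + 8*i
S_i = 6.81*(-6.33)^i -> [6.81, -43.11, 272.87, -1727.26, 10933.57]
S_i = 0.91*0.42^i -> [0.91, 0.38, 0.16, 0.07, 0.03]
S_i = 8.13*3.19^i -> [8.13, 25.93, 82.73, 263.91, 841.89]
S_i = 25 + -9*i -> [25, 16, 7, -2, -11]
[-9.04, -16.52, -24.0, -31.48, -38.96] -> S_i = -9.04 + -7.48*i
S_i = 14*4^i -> [14, 56, 224, 896, 3584]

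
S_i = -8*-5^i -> [-8, 40, -200, 1000, -5000]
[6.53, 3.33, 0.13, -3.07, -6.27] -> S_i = 6.53 + -3.20*i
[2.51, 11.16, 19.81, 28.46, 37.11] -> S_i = 2.51 + 8.65*i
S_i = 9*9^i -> [9, 81, 729, 6561, 59049]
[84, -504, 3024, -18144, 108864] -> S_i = 84*-6^i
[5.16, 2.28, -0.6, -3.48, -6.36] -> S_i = 5.16 + -2.88*i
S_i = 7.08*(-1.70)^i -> [7.08, -12.04, 20.46, -34.78, 59.13]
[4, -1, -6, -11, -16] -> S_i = 4 + -5*i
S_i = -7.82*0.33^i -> [-7.82, -2.58, -0.85, -0.28, -0.09]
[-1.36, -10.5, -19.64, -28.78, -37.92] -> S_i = -1.36 + -9.14*i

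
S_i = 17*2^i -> [17, 34, 68, 136, 272]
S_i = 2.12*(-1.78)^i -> [2.12, -3.77, 6.72, -11.96, 21.28]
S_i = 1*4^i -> [1, 4, 16, 64, 256]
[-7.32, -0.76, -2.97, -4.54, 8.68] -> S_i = Random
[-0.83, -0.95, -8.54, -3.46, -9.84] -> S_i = Random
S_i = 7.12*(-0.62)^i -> [7.12, -4.41, 2.74, -1.7, 1.05]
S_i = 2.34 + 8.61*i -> [2.34, 10.95, 19.56, 28.17, 36.78]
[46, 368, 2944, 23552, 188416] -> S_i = 46*8^i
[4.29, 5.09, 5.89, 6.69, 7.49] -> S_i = 4.29 + 0.80*i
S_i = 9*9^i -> [9, 81, 729, 6561, 59049]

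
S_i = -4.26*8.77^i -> [-4.26, -37.36, -327.65, -2873.48, -25200.43]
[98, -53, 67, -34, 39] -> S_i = Random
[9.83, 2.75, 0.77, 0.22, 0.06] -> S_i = 9.83*0.28^i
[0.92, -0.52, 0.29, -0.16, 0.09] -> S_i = 0.92*(-0.56)^i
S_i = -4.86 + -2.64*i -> [-4.86, -7.5, -10.14, -12.78, -15.42]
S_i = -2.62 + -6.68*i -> [-2.62, -9.3, -15.98, -22.66, -29.34]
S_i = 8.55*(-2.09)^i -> [8.55, -17.87, 37.35, -78.06, 163.14]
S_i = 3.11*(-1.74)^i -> [3.11, -5.41, 9.42, -16.38, 28.51]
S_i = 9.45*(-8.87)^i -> [9.45, -83.82, 743.5, -6594.82, 58496.02]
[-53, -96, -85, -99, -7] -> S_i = Random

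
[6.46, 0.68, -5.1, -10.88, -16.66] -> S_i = 6.46 + -5.78*i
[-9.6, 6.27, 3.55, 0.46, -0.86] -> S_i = Random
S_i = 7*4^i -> [7, 28, 112, 448, 1792]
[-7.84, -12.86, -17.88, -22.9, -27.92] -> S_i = -7.84 + -5.02*i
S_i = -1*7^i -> [-1, -7, -49, -343, -2401]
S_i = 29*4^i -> [29, 116, 464, 1856, 7424]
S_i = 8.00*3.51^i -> [8.0, 28.08, 98.56, 345.95, 1214.28]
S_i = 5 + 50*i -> [5, 55, 105, 155, 205]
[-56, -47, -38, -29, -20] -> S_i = -56 + 9*i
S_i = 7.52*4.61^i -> [7.52, 34.67, 159.82, 736.75, 3396.42]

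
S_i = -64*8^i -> [-64, -512, -4096, -32768, -262144]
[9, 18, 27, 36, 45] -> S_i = 9 + 9*i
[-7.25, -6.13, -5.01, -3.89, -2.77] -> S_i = -7.25 + 1.12*i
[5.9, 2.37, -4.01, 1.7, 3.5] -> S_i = Random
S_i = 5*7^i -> [5, 35, 245, 1715, 12005]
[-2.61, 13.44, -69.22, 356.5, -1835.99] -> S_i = -2.61*(-5.15)^i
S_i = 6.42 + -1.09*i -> [6.42, 5.33, 4.24, 3.15, 2.06]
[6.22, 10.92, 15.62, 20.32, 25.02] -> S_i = 6.22 + 4.70*i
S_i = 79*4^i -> [79, 316, 1264, 5056, 20224]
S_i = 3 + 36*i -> [3, 39, 75, 111, 147]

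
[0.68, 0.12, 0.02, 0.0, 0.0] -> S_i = 0.68*0.17^i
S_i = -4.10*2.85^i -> [-4.1, -11.68, -33.3, -94.91, -270.5]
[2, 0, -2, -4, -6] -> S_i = 2 + -2*i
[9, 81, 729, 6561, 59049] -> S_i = 9*9^i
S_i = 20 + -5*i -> [20, 15, 10, 5, 0]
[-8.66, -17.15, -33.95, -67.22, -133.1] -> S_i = -8.66*1.98^i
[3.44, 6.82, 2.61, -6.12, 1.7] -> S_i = Random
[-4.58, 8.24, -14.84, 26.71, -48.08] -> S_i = -4.58*(-1.80)^i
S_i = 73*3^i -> [73, 219, 657, 1971, 5913]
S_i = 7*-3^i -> [7, -21, 63, -189, 567]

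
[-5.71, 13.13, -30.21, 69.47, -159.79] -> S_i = -5.71*(-2.30)^i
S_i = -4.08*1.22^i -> [-4.08, -4.98, -6.07, -7.41, -9.04]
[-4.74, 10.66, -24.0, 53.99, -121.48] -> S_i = -4.74*(-2.25)^i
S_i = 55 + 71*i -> [55, 126, 197, 268, 339]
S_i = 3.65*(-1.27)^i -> [3.65, -4.64, 5.89, -7.48, 9.5]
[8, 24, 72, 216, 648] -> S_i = 8*3^i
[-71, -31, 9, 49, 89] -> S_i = -71 + 40*i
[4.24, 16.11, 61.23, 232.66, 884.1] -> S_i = 4.24*3.80^i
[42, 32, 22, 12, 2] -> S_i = 42 + -10*i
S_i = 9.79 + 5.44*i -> [9.79, 15.23, 20.67, 26.11, 31.55]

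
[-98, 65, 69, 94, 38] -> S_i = Random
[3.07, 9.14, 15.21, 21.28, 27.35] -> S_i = 3.07 + 6.07*i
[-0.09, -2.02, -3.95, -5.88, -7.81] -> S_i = -0.09 + -1.93*i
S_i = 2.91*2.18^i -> [2.91, 6.34, 13.83, 30.15, 65.72]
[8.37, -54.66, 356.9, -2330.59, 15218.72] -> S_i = 8.37*(-6.53)^i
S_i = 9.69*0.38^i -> [9.69, 3.68, 1.4, 0.53, 0.2]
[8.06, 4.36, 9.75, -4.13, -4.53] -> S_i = Random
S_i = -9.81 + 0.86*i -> [-9.81, -8.95, -8.09, -7.23, -6.37]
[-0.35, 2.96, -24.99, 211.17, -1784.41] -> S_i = -0.35*(-8.45)^i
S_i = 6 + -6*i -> [6, 0, -6, -12, -18]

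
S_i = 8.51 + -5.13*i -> [8.51, 3.38, -1.75, -6.88, -12.01]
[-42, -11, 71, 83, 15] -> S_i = Random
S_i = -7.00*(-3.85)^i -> [-7.0, 26.95, -103.76, 399.47, -1537.95]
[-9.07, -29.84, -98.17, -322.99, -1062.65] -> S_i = -9.07*3.29^i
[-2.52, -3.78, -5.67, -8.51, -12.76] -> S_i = -2.52*1.50^i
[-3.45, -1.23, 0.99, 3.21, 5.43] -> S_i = -3.45 + 2.22*i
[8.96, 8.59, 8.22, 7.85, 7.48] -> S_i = 8.96 + -0.37*i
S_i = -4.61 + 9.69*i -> [-4.61, 5.08, 14.77, 24.46, 34.15]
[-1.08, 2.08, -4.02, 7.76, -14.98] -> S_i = -1.08*(-1.93)^i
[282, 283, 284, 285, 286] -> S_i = 282 + 1*i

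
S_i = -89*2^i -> [-89, -178, -356, -712, -1424]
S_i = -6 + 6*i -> [-6, 0, 6, 12, 18]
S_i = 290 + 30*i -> [290, 320, 350, 380, 410]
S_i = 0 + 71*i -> [0, 71, 142, 213, 284]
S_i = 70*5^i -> [70, 350, 1750, 8750, 43750]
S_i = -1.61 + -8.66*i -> [-1.61, -10.27, -18.93, -27.59, -36.25]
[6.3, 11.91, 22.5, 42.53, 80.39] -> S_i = 6.30*1.89^i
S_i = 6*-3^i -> [6, -18, 54, -162, 486]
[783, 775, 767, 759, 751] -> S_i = 783 + -8*i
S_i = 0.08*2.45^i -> [0.08, 0.2, 0.48, 1.18, 2.88]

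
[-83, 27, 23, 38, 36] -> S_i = Random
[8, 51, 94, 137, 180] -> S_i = 8 + 43*i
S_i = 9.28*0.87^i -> [9.28, 8.07, 7.02, 6.11, 5.32]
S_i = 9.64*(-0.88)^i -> [9.64, -8.48, 7.47, -6.57, 5.78]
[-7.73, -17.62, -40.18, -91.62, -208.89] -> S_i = -7.73*2.28^i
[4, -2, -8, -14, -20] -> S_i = 4 + -6*i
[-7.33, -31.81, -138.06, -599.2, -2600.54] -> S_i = -7.33*4.34^i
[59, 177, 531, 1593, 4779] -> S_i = 59*3^i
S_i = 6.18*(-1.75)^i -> [6.18, -10.82, 18.93, -33.12, 57.96]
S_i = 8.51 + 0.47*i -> [8.51, 8.98, 9.45, 9.92, 10.39]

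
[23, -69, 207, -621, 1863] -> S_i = 23*-3^i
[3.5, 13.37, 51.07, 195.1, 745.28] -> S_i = 3.50*3.82^i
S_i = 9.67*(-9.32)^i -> [9.67, -90.12, 839.96, -7828.42, 72960.89]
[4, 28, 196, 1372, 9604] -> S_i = 4*7^i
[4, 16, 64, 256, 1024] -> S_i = 4*4^i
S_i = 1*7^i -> [1, 7, 49, 343, 2401]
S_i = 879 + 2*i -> [879, 881, 883, 885, 887]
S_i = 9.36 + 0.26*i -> [9.36, 9.62, 9.88, 10.14, 10.4]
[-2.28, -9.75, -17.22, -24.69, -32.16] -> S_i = -2.28 + -7.47*i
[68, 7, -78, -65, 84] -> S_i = Random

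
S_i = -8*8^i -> [-8, -64, -512, -4096, -32768]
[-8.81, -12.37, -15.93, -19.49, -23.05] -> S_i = -8.81 + -3.56*i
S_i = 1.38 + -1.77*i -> [1.38, -0.39, -2.16, -3.93, -5.7]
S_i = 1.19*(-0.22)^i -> [1.19, -0.26, 0.06, -0.01, 0.0]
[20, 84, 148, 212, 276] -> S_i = 20 + 64*i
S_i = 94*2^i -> [94, 188, 376, 752, 1504]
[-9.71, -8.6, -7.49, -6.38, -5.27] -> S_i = -9.71 + 1.11*i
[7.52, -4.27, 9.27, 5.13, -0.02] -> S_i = Random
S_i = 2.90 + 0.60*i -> [2.9, 3.5, 4.1, 4.7, 5.3]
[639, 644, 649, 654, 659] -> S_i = 639 + 5*i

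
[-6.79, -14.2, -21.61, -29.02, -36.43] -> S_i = -6.79 + -7.41*i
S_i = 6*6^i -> [6, 36, 216, 1296, 7776]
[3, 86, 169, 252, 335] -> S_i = 3 + 83*i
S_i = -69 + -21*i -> [-69, -90, -111, -132, -153]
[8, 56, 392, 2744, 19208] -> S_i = 8*7^i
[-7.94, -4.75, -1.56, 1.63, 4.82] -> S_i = -7.94 + 3.19*i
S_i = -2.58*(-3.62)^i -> [-2.58, 9.34, -33.81, 122.39, -443.05]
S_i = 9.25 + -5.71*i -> [9.25, 3.54, -2.17, -7.88, -13.59]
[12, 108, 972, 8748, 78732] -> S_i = 12*9^i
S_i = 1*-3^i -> [1, -3, 9, -27, 81]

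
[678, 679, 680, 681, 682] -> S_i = 678 + 1*i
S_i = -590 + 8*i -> [-590, -582, -574, -566, -558]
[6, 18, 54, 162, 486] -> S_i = 6*3^i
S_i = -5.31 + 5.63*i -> [-5.31, 0.32, 5.95, 11.58, 17.21]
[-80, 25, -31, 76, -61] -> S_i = Random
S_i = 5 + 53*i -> [5, 58, 111, 164, 217]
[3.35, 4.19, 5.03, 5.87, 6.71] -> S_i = 3.35 + 0.84*i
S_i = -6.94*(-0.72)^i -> [-6.94, 5.0, -3.6, 2.59, -1.87]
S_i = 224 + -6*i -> [224, 218, 212, 206, 200]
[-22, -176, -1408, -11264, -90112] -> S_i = -22*8^i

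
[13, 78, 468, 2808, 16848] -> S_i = 13*6^i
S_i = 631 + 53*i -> [631, 684, 737, 790, 843]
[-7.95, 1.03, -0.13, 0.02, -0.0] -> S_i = -7.95*(-0.13)^i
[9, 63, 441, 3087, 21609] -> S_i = 9*7^i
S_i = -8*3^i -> [-8, -24, -72, -216, -648]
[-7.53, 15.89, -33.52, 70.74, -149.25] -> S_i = -7.53*(-2.11)^i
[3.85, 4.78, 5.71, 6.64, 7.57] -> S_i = 3.85 + 0.93*i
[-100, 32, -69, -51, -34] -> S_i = Random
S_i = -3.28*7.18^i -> [-3.28, -23.55, -169.09, -1214.08, -8717.09]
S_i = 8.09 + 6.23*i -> [8.09, 14.32, 20.55, 26.78, 33.01]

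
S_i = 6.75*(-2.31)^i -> [6.75, -15.59, 36.02, -83.2, 192.2]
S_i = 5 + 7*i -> [5, 12, 19, 26, 33]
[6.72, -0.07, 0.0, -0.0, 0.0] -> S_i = 6.72*(-0.01)^i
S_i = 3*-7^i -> [3, -21, 147, -1029, 7203]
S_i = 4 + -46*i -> [4, -42, -88, -134, -180]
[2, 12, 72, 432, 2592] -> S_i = 2*6^i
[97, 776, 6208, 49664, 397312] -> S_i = 97*8^i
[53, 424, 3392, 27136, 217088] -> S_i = 53*8^i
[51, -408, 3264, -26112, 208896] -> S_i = 51*-8^i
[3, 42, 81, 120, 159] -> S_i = 3 + 39*i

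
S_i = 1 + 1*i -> [1, 2, 3, 4, 5]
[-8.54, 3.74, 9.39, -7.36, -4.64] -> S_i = Random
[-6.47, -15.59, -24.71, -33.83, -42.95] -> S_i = -6.47 + -9.12*i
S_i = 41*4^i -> [41, 164, 656, 2624, 10496]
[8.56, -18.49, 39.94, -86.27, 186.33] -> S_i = 8.56*(-2.16)^i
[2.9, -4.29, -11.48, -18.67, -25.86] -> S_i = 2.90 + -7.19*i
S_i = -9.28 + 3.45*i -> [-9.28, -5.83, -2.38, 1.07, 4.52]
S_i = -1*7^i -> [-1, -7, -49, -343, -2401]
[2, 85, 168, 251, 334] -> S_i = 2 + 83*i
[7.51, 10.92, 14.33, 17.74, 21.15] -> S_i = 7.51 + 3.41*i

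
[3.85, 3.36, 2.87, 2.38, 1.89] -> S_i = 3.85 + -0.49*i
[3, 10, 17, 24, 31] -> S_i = 3 + 7*i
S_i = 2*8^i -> [2, 16, 128, 1024, 8192]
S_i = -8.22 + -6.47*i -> [-8.22, -14.69, -21.16, -27.63, -34.1]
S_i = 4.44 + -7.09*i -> [4.44, -2.65, -9.74, -16.83, -23.92]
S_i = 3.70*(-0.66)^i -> [3.7, -2.44, 1.61, -1.06, 0.7]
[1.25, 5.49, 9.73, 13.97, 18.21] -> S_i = 1.25 + 4.24*i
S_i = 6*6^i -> [6, 36, 216, 1296, 7776]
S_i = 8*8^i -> [8, 64, 512, 4096, 32768]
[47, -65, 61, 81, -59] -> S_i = Random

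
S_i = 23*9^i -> [23, 207, 1863, 16767, 150903]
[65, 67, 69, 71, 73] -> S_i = 65 + 2*i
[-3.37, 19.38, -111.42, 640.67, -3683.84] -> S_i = -3.37*(-5.75)^i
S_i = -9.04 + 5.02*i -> [-9.04, -4.02, 1.0, 6.02, 11.04]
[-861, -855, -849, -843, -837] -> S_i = -861 + 6*i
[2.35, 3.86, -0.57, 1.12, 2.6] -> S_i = Random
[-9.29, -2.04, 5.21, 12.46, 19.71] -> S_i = -9.29 + 7.25*i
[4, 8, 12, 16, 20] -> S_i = 4 + 4*i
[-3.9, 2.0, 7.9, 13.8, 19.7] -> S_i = -3.90 + 5.90*i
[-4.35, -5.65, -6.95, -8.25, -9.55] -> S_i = -4.35 + -1.30*i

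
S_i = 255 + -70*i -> [255, 185, 115, 45, -25]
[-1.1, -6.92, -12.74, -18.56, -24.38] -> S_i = -1.10 + -5.82*i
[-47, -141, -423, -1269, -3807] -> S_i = -47*3^i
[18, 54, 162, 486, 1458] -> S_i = 18*3^i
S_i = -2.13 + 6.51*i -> [-2.13, 4.38, 10.89, 17.4, 23.91]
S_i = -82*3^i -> [-82, -246, -738, -2214, -6642]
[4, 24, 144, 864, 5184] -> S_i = 4*6^i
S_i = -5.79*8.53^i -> [-5.79, -49.39, -421.29, -3593.57, -30653.12]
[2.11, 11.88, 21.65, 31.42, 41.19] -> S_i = 2.11 + 9.77*i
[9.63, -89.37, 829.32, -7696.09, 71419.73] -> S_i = 9.63*(-9.28)^i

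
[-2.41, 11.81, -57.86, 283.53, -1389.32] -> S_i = -2.41*(-4.90)^i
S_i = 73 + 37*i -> [73, 110, 147, 184, 221]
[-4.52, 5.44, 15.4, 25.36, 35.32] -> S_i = -4.52 + 9.96*i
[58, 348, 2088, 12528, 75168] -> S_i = 58*6^i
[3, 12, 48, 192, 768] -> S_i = 3*4^i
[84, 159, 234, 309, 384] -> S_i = 84 + 75*i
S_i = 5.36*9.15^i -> [5.36, 49.04, 448.75, 4106.09, 37570.69]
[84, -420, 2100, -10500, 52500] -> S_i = 84*-5^i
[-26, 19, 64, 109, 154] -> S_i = -26 + 45*i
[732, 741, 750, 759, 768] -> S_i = 732 + 9*i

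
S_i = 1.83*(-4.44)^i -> [1.83, -8.13, 36.08, -160.18, 711.19]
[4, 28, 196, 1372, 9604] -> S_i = 4*7^i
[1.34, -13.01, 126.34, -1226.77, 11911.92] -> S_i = 1.34*(-9.71)^i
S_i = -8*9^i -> [-8, -72, -648, -5832, -52488]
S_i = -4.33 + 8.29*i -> [-4.33, 3.96, 12.25, 20.54, 28.83]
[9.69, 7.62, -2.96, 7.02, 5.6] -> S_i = Random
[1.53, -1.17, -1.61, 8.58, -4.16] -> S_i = Random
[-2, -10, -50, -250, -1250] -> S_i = -2*5^i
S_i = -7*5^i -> [-7, -35, -175, -875, -4375]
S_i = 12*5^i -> [12, 60, 300, 1500, 7500]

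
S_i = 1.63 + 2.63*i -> [1.63, 4.26, 6.89, 9.52, 12.15]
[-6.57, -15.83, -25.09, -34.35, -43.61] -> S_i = -6.57 + -9.26*i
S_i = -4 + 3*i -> [-4, -1, 2, 5, 8]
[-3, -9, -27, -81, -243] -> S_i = -3*3^i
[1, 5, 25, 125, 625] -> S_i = 1*5^i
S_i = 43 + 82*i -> [43, 125, 207, 289, 371]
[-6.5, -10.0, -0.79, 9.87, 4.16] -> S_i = Random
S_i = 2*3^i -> [2, 6, 18, 54, 162]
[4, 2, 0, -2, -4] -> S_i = 4 + -2*i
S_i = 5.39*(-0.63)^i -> [5.39, -3.4, 2.14, -1.35, 0.85]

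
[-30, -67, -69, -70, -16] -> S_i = Random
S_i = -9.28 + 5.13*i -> [-9.28, -4.15, 0.98, 6.11, 11.24]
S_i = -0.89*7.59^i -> [-0.89, -6.76, -51.27, -389.15, -2953.64]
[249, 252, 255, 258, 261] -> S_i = 249 + 3*i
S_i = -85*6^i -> [-85, -510, -3060, -18360, -110160]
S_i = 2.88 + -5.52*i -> [2.88, -2.64, -8.16, -13.68, -19.2]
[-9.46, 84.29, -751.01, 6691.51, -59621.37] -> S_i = -9.46*(-8.91)^i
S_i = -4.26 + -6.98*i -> [-4.26, -11.24, -18.22, -25.2, -32.18]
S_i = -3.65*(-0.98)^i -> [-3.65, 3.58, -3.51, 3.44, -3.37]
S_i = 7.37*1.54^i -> [7.37, 11.35, 17.48, 26.92, 41.45]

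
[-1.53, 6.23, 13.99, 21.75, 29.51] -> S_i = -1.53 + 7.76*i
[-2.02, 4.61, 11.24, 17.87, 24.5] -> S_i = -2.02 + 6.63*i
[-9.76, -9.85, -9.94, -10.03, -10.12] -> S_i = -9.76 + -0.09*i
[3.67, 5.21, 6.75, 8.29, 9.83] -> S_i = 3.67 + 1.54*i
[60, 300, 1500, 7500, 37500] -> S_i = 60*5^i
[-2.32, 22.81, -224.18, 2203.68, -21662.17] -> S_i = -2.32*(-9.83)^i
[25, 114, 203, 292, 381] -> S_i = 25 + 89*i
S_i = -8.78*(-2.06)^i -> [-8.78, 18.09, -37.26, 76.75, -158.11]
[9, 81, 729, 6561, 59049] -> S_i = 9*9^i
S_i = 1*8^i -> [1, 8, 64, 512, 4096]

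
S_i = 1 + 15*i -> [1, 16, 31, 46, 61]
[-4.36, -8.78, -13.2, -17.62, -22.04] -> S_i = -4.36 + -4.42*i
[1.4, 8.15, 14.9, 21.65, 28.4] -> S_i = 1.40 + 6.75*i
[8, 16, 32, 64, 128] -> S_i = 8*2^i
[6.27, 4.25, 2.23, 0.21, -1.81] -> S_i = 6.27 + -2.02*i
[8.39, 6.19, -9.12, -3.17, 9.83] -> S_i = Random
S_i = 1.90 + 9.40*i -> [1.9, 11.3, 20.7, 30.1, 39.5]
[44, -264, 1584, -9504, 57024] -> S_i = 44*-6^i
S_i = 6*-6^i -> [6, -36, 216, -1296, 7776]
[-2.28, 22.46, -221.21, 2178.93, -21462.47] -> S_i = -2.28*(-9.85)^i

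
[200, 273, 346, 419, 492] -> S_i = 200 + 73*i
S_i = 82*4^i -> [82, 328, 1312, 5248, 20992]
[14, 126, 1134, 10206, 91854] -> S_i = 14*9^i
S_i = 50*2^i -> [50, 100, 200, 400, 800]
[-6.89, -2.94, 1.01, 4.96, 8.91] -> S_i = -6.89 + 3.95*i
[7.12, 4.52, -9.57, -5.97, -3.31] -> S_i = Random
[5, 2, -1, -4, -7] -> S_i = 5 + -3*i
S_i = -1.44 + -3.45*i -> [-1.44, -4.89, -8.34, -11.79, -15.24]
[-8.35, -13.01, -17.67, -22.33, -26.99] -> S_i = -8.35 + -4.66*i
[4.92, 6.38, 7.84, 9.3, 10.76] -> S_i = 4.92 + 1.46*i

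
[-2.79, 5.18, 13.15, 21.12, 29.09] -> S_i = -2.79 + 7.97*i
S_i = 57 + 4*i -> [57, 61, 65, 69, 73]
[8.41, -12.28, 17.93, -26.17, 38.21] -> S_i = 8.41*(-1.46)^i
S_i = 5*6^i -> [5, 30, 180, 1080, 6480]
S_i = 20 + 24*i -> [20, 44, 68, 92, 116]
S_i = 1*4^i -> [1, 4, 16, 64, 256]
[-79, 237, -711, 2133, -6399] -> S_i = -79*-3^i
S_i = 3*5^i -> [3, 15, 75, 375, 1875]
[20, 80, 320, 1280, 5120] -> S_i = 20*4^i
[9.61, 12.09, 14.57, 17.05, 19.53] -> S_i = 9.61 + 2.48*i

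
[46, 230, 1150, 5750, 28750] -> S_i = 46*5^i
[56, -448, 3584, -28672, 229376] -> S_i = 56*-8^i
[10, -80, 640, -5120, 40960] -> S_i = 10*-8^i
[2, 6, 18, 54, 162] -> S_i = 2*3^i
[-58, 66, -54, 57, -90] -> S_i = Random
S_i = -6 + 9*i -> [-6, 3, 12, 21, 30]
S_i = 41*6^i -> [41, 246, 1476, 8856, 53136]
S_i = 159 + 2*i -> [159, 161, 163, 165, 167]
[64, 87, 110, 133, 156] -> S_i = 64 + 23*i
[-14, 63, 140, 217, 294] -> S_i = -14 + 77*i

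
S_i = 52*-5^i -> [52, -260, 1300, -6500, 32500]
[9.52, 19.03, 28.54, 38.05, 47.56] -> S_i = 9.52 + 9.51*i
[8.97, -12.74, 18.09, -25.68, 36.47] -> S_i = 8.97*(-1.42)^i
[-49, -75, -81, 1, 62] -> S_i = Random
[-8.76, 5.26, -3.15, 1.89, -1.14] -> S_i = -8.76*(-0.60)^i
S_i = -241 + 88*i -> [-241, -153, -65, 23, 111]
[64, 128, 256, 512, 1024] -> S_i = 64*2^i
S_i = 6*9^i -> [6, 54, 486, 4374, 39366]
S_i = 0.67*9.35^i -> [0.67, 6.26, 58.57, 547.66, 5120.6]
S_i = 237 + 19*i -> [237, 256, 275, 294, 313]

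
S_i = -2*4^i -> [-2, -8, -32, -128, -512]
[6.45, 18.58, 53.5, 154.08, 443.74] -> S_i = 6.45*2.88^i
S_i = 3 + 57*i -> [3, 60, 117, 174, 231]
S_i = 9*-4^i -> [9, -36, 144, -576, 2304]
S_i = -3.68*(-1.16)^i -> [-3.68, 4.27, -4.95, 5.74, -6.66]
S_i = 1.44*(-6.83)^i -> [1.44, -9.84, 67.17, -458.8, 3133.61]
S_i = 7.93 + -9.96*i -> [7.93, -2.03, -11.99, -21.95, -31.91]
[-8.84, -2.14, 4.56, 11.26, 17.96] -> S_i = -8.84 + 6.70*i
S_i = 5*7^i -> [5, 35, 245, 1715, 12005]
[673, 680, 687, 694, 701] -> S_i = 673 + 7*i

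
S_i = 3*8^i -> [3, 24, 192, 1536, 12288]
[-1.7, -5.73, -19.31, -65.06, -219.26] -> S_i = -1.70*3.37^i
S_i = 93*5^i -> [93, 465, 2325, 11625, 58125]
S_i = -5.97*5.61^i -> [-5.97, -33.49, -187.89, -1054.05, -5913.24]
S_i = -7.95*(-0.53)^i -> [-7.95, 4.21, -2.23, 1.18, -0.63]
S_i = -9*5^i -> [-9, -45, -225, -1125, -5625]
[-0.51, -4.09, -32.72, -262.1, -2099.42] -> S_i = -0.51*8.01^i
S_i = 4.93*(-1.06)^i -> [4.93, -5.23, 5.54, -5.87, 6.22]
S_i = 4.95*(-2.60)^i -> [4.95, -12.87, 33.46, -87.0, 226.2]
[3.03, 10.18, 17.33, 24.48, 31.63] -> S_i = 3.03 + 7.15*i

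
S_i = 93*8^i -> [93, 744, 5952, 47616, 380928]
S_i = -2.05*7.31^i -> [-2.05, -14.99, -109.54, -800.77, -5853.6]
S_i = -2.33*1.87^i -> [-2.33, -4.36, -8.15, -15.24, -28.49]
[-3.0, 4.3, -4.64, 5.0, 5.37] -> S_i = Random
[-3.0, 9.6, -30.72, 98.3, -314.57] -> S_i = -3.00*(-3.20)^i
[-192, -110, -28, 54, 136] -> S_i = -192 + 82*i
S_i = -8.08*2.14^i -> [-8.08, -17.29, -37.0, -79.19, -169.46]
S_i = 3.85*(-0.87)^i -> [3.85, -3.35, 2.91, -2.54, 2.21]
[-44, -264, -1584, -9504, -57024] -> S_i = -44*6^i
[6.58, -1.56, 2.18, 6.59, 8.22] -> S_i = Random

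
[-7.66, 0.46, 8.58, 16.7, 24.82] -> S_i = -7.66 + 8.12*i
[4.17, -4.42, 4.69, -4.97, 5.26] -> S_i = 4.17*(-1.06)^i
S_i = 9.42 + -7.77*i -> [9.42, 1.65, -6.12, -13.89, -21.66]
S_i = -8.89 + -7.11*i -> [-8.89, -16.0, -23.11, -30.22, -37.33]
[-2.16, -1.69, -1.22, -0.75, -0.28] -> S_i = -2.16 + 0.47*i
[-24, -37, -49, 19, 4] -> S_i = Random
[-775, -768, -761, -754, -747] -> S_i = -775 + 7*i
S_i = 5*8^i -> [5, 40, 320, 2560, 20480]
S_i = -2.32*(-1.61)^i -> [-2.32, 3.74, -6.01, 9.68, -15.59]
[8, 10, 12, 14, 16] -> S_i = 8 + 2*i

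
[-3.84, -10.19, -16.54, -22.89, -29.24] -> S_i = -3.84 + -6.35*i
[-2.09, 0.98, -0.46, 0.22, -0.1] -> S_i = -2.09*(-0.47)^i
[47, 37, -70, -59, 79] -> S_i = Random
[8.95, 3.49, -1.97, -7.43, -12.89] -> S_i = 8.95 + -5.46*i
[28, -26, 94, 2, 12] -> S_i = Random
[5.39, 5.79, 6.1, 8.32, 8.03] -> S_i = Random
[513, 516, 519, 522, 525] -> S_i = 513 + 3*i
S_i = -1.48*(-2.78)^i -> [-1.48, 4.11, -11.44, 31.8, -88.4]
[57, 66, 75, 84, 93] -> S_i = 57 + 9*i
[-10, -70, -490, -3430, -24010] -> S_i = -10*7^i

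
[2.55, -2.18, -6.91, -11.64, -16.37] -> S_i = 2.55 + -4.73*i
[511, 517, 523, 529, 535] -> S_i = 511 + 6*i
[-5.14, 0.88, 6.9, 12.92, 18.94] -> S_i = -5.14 + 6.02*i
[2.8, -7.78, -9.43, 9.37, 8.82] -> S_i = Random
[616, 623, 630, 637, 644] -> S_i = 616 + 7*i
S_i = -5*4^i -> [-5, -20, -80, -320, -1280]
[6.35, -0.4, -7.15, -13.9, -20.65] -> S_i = 6.35 + -6.75*i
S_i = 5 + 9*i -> [5, 14, 23, 32, 41]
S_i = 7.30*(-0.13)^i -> [7.3, -0.95, 0.12, -0.02, 0.0]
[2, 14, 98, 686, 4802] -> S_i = 2*7^i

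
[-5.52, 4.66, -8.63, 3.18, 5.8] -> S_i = Random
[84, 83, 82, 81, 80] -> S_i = 84 + -1*i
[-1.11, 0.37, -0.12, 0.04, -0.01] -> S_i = -1.11*(-0.33)^i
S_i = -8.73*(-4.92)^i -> [-8.73, 42.95, -211.32, 1039.7, -5115.34]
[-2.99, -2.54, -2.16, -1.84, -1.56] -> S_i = -2.99*0.85^i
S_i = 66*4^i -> [66, 264, 1056, 4224, 16896]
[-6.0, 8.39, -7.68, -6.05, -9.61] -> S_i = Random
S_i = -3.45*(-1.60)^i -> [-3.45, 5.52, -8.83, 14.13, -22.61]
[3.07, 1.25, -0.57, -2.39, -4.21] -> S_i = 3.07 + -1.82*i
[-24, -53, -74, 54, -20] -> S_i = Random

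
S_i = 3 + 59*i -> [3, 62, 121, 180, 239]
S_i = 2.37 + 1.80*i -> [2.37, 4.17, 5.97, 7.77, 9.57]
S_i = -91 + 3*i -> [-91, -88, -85, -82, -79]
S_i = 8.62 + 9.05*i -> [8.62, 17.67, 26.72, 35.77, 44.82]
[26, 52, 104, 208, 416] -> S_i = 26*2^i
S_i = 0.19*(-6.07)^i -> [0.19, -1.15, 7.0, -42.49, 257.93]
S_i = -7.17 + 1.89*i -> [-7.17, -5.28, -3.39, -1.5, 0.39]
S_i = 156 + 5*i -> [156, 161, 166, 171, 176]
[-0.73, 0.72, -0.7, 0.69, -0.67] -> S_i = -0.73*(-0.98)^i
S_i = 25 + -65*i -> [25, -40, -105, -170, -235]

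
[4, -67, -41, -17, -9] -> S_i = Random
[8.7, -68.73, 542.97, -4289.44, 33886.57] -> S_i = 8.70*(-7.90)^i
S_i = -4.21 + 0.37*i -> [-4.21, -3.84, -3.47, -3.1, -2.73]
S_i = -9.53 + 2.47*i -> [-9.53, -7.06, -4.59, -2.12, 0.35]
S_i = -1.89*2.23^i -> [-1.89, -4.21, -9.4, -20.96, -46.74]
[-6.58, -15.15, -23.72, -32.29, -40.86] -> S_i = -6.58 + -8.57*i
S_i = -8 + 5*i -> [-8, -3, 2, 7, 12]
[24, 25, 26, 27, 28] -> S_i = 24 + 1*i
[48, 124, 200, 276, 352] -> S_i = 48 + 76*i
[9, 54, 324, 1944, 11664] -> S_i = 9*6^i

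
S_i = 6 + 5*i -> [6, 11, 16, 21, 26]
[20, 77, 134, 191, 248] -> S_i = 20 + 57*i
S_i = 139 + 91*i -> [139, 230, 321, 412, 503]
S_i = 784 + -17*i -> [784, 767, 750, 733, 716]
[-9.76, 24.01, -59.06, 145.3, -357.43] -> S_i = -9.76*(-2.46)^i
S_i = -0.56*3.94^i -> [-0.56, -2.21, -8.69, -34.25, -134.95]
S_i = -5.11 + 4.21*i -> [-5.11, -0.9, 3.31, 7.52, 11.73]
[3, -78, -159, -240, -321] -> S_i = 3 + -81*i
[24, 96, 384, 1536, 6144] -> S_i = 24*4^i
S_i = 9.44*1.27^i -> [9.44, 11.99, 15.23, 19.34, 24.56]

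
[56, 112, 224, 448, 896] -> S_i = 56*2^i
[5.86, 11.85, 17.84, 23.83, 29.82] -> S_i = 5.86 + 5.99*i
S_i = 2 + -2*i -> [2, 0, -2, -4, -6]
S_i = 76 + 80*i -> [76, 156, 236, 316, 396]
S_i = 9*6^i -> [9, 54, 324, 1944, 11664]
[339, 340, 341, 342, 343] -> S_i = 339 + 1*i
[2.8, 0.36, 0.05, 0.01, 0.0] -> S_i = 2.80*0.13^i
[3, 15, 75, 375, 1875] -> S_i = 3*5^i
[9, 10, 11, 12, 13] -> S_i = 9 + 1*i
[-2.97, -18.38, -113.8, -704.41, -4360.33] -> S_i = -2.97*6.19^i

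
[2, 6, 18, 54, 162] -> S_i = 2*3^i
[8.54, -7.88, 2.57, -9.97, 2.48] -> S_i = Random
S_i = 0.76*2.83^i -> [0.76, 2.15, 6.09, 17.23, 48.75]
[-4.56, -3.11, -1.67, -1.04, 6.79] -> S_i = Random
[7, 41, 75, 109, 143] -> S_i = 7 + 34*i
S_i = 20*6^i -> [20, 120, 720, 4320, 25920]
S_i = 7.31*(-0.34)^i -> [7.31, -2.49, 0.85, -0.29, 0.1]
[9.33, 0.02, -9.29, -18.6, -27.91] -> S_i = 9.33 + -9.31*i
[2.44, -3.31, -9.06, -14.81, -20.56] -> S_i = 2.44 + -5.75*i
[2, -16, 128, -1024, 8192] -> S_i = 2*-8^i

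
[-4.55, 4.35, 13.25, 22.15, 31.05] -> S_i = -4.55 + 8.90*i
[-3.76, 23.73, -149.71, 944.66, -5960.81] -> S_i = -3.76*(-6.31)^i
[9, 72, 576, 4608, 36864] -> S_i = 9*8^i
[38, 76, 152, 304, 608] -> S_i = 38*2^i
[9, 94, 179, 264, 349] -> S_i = 9 + 85*i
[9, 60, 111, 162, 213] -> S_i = 9 + 51*i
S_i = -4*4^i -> [-4, -16, -64, -256, -1024]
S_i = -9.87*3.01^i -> [-9.87, -29.71, -89.42, -269.16, -810.18]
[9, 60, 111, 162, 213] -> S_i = 9 + 51*i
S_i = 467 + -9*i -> [467, 458, 449, 440, 431]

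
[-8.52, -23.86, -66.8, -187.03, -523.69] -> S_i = -8.52*2.80^i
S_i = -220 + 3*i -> [-220, -217, -214, -211, -208]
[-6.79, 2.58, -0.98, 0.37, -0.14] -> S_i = -6.79*(-0.38)^i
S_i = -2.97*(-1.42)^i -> [-2.97, 4.22, -5.99, 8.5, -12.08]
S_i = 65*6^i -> [65, 390, 2340, 14040, 84240]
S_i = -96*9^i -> [-96, -864, -7776, -69984, -629856]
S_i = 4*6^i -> [4, 24, 144, 864, 5184]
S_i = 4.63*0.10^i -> [4.63, 0.46, 0.05, 0.0, 0.0]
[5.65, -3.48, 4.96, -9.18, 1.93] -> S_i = Random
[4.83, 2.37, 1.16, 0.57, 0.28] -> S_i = 4.83*0.49^i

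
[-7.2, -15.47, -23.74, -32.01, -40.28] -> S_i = -7.20 + -8.27*i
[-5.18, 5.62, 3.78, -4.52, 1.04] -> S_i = Random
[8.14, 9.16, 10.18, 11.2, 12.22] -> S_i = 8.14 + 1.02*i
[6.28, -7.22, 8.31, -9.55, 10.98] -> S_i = 6.28*(-1.15)^i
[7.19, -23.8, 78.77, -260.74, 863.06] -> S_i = 7.19*(-3.31)^i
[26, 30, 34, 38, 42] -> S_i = 26 + 4*i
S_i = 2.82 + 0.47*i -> [2.82, 3.29, 3.76, 4.23, 4.7]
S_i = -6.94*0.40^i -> [-6.94, -2.78, -1.11, -0.44, -0.18]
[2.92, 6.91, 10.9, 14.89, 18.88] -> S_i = 2.92 + 3.99*i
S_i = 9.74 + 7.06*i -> [9.74, 16.8, 23.86, 30.92, 37.98]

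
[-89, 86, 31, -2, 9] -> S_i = Random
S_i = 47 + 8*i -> [47, 55, 63, 71, 79]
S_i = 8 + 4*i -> [8, 12, 16, 20, 24]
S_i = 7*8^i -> [7, 56, 448, 3584, 28672]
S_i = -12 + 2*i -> [-12, -10, -8, -6, -4]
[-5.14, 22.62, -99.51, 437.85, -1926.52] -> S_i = -5.14*(-4.40)^i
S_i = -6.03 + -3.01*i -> [-6.03, -9.04, -12.05, -15.06, -18.07]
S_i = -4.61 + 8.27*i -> [-4.61, 3.66, 11.93, 20.2, 28.47]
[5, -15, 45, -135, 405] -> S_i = 5*-3^i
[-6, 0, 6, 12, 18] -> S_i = -6 + 6*i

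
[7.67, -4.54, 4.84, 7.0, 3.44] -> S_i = Random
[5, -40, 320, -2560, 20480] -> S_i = 5*-8^i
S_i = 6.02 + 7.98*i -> [6.02, 14.0, 21.98, 29.96, 37.94]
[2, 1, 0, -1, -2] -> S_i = 2 + -1*i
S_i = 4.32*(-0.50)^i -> [4.32, -2.16, 1.08, -0.54, 0.27]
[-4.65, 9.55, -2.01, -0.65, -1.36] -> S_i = Random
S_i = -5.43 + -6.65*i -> [-5.43, -12.08, -18.73, -25.38, -32.03]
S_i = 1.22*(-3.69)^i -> [1.22, -4.5, 16.61, -61.3, 226.19]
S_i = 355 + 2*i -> [355, 357, 359, 361, 363]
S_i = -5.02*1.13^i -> [-5.02, -5.67, -6.41, -7.24, -8.18]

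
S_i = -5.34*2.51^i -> [-5.34, -13.4, -33.64, -84.44, -211.95]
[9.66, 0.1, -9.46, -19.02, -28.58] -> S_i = 9.66 + -9.56*i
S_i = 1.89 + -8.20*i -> [1.89, -6.31, -14.51, -22.71, -30.91]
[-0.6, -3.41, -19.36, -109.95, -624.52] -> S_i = -0.60*5.68^i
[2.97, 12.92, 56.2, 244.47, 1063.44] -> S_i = 2.97*4.35^i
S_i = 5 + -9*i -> [5, -4, -13, -22, -31]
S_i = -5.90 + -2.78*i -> [-5.9, -8.68, -11.46, -14.24, -17.02]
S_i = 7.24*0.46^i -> [7.24, 3.33, 1.53, 0.7, 0.32]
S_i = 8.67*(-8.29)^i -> [8.67, -71.87, 595.84, -4939.5, 40948.43]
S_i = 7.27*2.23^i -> [7.27, 16.21, 36.15, 80.62, 179.79]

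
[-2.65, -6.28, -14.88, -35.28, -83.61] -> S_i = -2.65*2.37^i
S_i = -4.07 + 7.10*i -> [-4.07, 3.03, 10.13, 17.23, 24.33]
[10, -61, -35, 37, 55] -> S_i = Random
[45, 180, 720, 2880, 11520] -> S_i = 45*4^i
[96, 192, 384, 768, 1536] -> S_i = 96*2^i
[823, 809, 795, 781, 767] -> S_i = 823 + -14*i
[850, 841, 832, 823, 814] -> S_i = 850 + -9*i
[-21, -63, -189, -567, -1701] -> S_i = -21*3^i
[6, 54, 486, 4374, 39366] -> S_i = 6*9^i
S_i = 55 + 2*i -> [55, 57, 59, 61, 63]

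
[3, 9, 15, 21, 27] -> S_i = 3 + 6*i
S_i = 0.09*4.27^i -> [0.09, 0.38, 1.64, 7.01, 29.92]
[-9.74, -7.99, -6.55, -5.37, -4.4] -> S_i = -9.74*0.82^i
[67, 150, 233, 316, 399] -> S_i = 67 + 83*i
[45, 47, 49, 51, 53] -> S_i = 45 + 2*i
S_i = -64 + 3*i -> [-64, -61, -58, -55, -52]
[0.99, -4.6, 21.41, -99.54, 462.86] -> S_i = 0.99*(-4.65)^i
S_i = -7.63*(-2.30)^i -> [-7.63, 17.55, -40.36, 92.83, -213.52]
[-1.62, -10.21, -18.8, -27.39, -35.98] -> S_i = -1.62 + -8.59*i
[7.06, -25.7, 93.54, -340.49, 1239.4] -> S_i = 7.06*(-3.64)^i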